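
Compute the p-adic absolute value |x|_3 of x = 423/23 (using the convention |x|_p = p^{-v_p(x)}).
|423/23|_3 = 1/9

Step 1 — compute v_3(x) by factoring powers of 3 out of the numerator and denominator: v_3(423/23) = 2. Step 2 — apply |x|_p = p^{-v_p(x)} = 3^{-2} = 1/9.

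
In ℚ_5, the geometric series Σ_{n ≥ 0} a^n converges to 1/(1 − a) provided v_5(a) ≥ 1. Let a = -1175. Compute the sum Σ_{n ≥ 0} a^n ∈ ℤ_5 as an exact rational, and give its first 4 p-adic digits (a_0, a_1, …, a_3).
Σ a^n = 1/(1 − a) = 1/1176;  first 4 digits = (1, 0, 3, 0)

v_5(a) = 2 ≥ 1, so the series converges in ℤ_5 to 1/(1 − a) = 1/(1 − (-1175)) = 1/1176. Expand this rational in ℤ_5: compute digits iteratively via d_i = x_i mod 5, x_{i+1} = (x_i − d_i)/5. The first 4 digits are (1, 0, 3, 0).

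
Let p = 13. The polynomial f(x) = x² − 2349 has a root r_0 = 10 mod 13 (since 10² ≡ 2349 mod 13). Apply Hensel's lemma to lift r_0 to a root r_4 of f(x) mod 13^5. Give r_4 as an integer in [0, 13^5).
r_4 = 185338 (mod 371293)

Hensel's recurrence: r_{i+1} = r_i − f(r_i)·(f′(r_i))^{-1} mod 13^{i+2}, with f′(x) = 2x. Iterate:
  r_0 = 10 (mod 13)
  r_1 = 114 (mod 169)
  r_2 = 790 (mod 2197)
  r_3 = 13972 (mod 28561)
  r_4 = 185338 (mod 371293)
Final: r_4 = 185338, and one checks f(r_4) ≡ 0 mod 13^5.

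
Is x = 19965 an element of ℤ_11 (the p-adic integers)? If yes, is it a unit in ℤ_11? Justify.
x ∈ ℤ_11 but not a unit; v_11(x) = 3 > 0

ℤ_11 = {x ∈ ℚ_11 : v_11(x) ≥ 0} and ℤ_11^× = {x ∈ ℤ_11 : v_11(x) = 0}. Here v_11(19965) = v_11(num) − v_11(den) = 3; compare against these criteria.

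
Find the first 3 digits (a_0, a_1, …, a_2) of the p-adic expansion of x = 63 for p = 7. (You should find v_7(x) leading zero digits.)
(a_0, …, a_2) = (0, 2, 1)

v_7(63) = 1, so a_0 = ... = a_0 = 0. Factor out: x = 7^1 · u with u = 9 a unit in ℤ_7. Expand u iteratively via a_{v+i} = u_i mod 7, u_{i+1} = (u_i − a_{v+i})/7:
  u_0 = 9;  a_1 = 2;  u_1 = (u_0 − 2)/7 = 1
  u_1 = 1;  a_2 = 1;  u_2 = (u_1 − 1)/7 = 0
Digits: (0, 2, 1).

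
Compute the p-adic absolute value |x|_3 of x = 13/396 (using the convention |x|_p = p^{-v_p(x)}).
|13/396|_3 = 9

Step 1 — compute v_3(x) by factoring powers of 3 out of the numerator and denominator: v_3(13/396) = -2. Step 2 — apply |x|_p = p^{-v_p(x)} = 3^{2} = 9.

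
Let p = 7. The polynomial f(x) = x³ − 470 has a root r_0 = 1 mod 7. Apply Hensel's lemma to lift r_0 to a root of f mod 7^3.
r_2 = 337 (mod 343)

Hensel: r_{i+1} = r_i − f(r_i)/f′(r_i) mod 7^{i+2}, where f′(x) = 3x². Iterate:
  r_0 = 1 (mod 7)
  r_1 = 43 (mod 49)
  r_2 = 337 (mod 343)
Final: r = 337 with f(r) ≡ 0 mod 7^3.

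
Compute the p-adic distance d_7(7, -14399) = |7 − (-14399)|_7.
d_7(7, -14399) = 1/2401

Step 1 — x − y = 7 − (-14399) = 14406. Step 2 — v_7(14406) = 4 (factor: 14406 = (7^4 · 6); the sign does not affect v_p). Step 3 — |x − y|_7 = 7^{-4} = 1/2401.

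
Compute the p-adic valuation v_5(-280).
v_5(-280) = 1

v_5(n) is the largest exponent k such that 5^k divides n. Factor out: -280 = -5^1 · 56. (Sign doesn't affect v_p.) So v_5(-280) = 1.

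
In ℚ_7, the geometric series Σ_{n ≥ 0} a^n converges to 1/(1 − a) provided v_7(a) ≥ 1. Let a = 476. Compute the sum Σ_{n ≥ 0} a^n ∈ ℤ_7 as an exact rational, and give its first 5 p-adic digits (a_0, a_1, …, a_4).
Σ a^n = 1/(1 − a) = -1/475;  first 5 digits = (1, 5, 6, 2, 5)

v_7(a) = 1 ≥ 1, so the series converges in ℤ_7 to 1/(1 − a) = 1/(1 − 476) = -1/475. Expand this rational in ℤ_7: compute digits iteratively via d_i = x_i mod 7, x_{i+1} = (x_i − d_i)/7. The first 5 digits are (1, 5, 6, 2, 5).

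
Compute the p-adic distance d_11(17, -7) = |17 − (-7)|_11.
d_11(17, -7) = 1

Step 1 — x − y = 17 − (-7) = 24. Step 2 — v_11(24) = 0 (factor: 24 = (11^0 · 24); the sign does not affect v_p). Step 3 — |x − y|_11 = 11^{0} = 1.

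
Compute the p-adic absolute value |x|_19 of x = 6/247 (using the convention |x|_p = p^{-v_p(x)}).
|6/247|_19 = 19

Step 1 — compute v_19(x) by factoring powers of 19 out of the numerator and denominator: v_19(6/247) = -1. Step 2 — apply |x|_p = p^{-v_p(x)} = 19^{1} = 19.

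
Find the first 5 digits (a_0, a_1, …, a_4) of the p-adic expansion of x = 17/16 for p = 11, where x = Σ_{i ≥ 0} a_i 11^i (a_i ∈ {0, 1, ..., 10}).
(a_0, …, a_4) = (10, 4, 3, 10, 8)

v_11(17/16) = 0 (numerator and denominator both coprime to 11), so x ∈ ℤ_11^×. Compute digits iteratively via a_i = x_i mod 11, x_{i+1} = (x_i − a_i)/11, with x_0 = x:
  x_0 = 17/16;  a_0 = 10;  x_1 = (x_0 − 10)/11 = -13/16
  x_1 = -13/16;  a_1 = 4;  x_2 = (x_1 − 4)/11 = -7/16
  x_2 = -7/16;  a_2 = 3;  x_3 = (x_2 − 3)/11 = -5/16
  x_3 = -5/16;  a_3 = 10;  x_4 = (x_3 − 10)/11 = -15/16
  x_4 = -15/16;  a_4 = 8;  x_5 = (x_4 − 8)/11 = -13/16
Digits: (10, 4, 3, 10, 8).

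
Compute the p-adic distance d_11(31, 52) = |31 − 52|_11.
d_11(31, 52) = 1

Step 1 — x − y = 31 − 52 = -21. Step 2 — v_11(-21) = 0 (factor: -21 = −(11^0 · 21); the sign does not affect v_p). Step 3 — |x − y|_11 = 11^{0} = 1.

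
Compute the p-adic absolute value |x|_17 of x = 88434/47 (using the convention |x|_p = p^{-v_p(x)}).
|88434/47|_17 = 1/4913

Step 1 — compute v_17(x) by factoring powers of 17 out of the numerator and denominator: v_17(88434/47) = 3. Step 2 — apply |x|_p = p^{-v_p(x)} = 17^{-3} = 1/4913.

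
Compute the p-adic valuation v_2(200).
v_2(200) = 3

v_2(n) is the largest exponent k such that 2^k divides n. Factor out: 200 = 2^3 · 25. (Sign doesn't affect v_p.) So v_2(200) = 3.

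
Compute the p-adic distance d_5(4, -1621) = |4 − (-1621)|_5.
d_5(4, -1621) = 1/125

Step 1 — x − y = 4 − (-1621) = 1625. Step 2 — v_5(1625) = 3 (factor: 1625 = (5^3 · 13); the sign does not affect v_p). Step 3 — |x − y|_5 = 5^{-3} = 1/125.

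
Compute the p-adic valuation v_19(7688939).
v_19(7688939) = 4

v_19(n) is the largest exponent k such that 19^k divides n. Factor out: 7688939 = 19^4 · 59. (Sign doesn't affect v_p.) So v_19(7688939) = 4.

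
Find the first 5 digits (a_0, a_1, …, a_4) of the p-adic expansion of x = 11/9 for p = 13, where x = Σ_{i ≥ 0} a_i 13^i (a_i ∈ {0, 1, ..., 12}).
(a_0, …, a_4) = (7, 1, 10, 5, 1)

v_13(11/9) = 0 (numerator and denominator both coprime to 13), so x ∈ ℤ_13^×. Compute digits iteratively via a_i = x_i mod 13, x_{i+1} = (x_i − a_i)/13, with x_0 = x:
  x_0 = 11/9;  a_0 = 7;  x_1 = (x_0 − 7)/13 = -4/9
  x_1 = -4/9;  a_1 = 1;  x_2 = (x_1 − 1)/13 = -1/9
  x_2 = -1/9;  a_2 = 10;  x_3 = (x_2 − 10)/13 = -7/9
  x_3 = -7/9;  a_3 = 5;  x_4 = (x_3 − 5)/13 = -4/9
  x_4 = -4/9;  a_4 = 1;  x_5 = (x_4 − 1)/13 = -1/9
Digits: (7, 1, 10, 5, 1).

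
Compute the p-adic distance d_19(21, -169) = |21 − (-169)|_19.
d_19(21, -169) = 1/19

Step 1 — x − y = 21 − (-169) = 190. Step 2 — v_19(190) = 1 (factor: 190 = (19^1 · 10); the sign does not affect v_p). Step 3 — |x − y|_19 = 19^{-1} = 1/19.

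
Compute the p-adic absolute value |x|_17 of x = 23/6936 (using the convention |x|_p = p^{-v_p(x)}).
|23/6936|_17 = 289

Step 1 — compute v_17(x) by factoring powers of 17 out of the numerator and denominator: v_17(23/6936) = -2. Step 2 — apply |x|_p = p^{-v_p(x)} = 17^{2} = 289.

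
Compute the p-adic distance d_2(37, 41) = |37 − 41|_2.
d_2(37, 41) = 1/4

Step 1 — x − y = 37 − 41 = -4. Step 2 — v_2(-4) = 2 (factor: -4 = −(2^2 · 1); the sign does not affect v_p). Step 3 — |x − y|_2 = 2^{-2} = 1/4.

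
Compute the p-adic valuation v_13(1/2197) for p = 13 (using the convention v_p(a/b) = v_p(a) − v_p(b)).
v_13(1/2197) = -3

Factor powers of 13 from the numerator and denominator of the reduced fraction: 1 = 13^0 · 1 and 2197 = 13^3 · 1. Apply v_p(a/b) = v_p(a) − v_p(b): v_13(1/2197) = 0 − 3 = -3.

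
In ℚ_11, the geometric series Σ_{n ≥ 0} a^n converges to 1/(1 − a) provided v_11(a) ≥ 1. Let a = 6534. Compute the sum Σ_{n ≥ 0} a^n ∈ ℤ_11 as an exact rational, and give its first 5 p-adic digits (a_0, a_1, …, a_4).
Σ a^n = 1/(1 − a) = -1/6533;  first 5 digits = (1, 0, 10, 4, 1)

v_11(a) = 2 ≥ 1, so the series converges in ℤ_11 to 1/(1 − a) = 1/(1 − 6534) = -1/6533. Expand this rational in ℤ_11: compute digits iteratively via d_i = x_i mod 11, x_{i+1} = (x_i − d_i)/11. The first 5 digits are (1, 0, 10, 4, 1).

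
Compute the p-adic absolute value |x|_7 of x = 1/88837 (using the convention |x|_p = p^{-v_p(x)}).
|1/88837|_7 = 2401

Step 1 — compute v_7(x) by factoring powers of 7 out of the numerator and denominator: v_7(1/88837) = -4. Step 2 — apply |x|_p = p^{-v_p(x)} = 7^{4} = 2401.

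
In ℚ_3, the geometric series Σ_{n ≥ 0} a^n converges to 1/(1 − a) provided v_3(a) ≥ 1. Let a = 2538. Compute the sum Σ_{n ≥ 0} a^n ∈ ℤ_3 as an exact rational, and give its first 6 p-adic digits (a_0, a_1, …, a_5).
Σ a^n = 1/(1 − a) = -1/2537;  first 6 digits = (1, 0, 0, 1, 1, 1)

v_3(a) = 3 ≥ 1, so the series converges in ℤ_3 to 1/(1 − a) = 1/(1 − 2538) = -1/2537. Expand this rational in ℤ_3: compute digits iteratively via d_i = x_i mod 3, x_{i+1} = (x_i − d_i)/3. The first 6 digits are (1, 0, 0, 1, 1, 1).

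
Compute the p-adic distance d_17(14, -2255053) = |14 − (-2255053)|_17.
d_17(14, -2255053) = 1/83521

Step 1 — x − y = 14 − (-2255053) = 2255067. Step 2 — v_17(2255067) = 4 (factor: 2255067 = (17^4 · 27); the sign does not affect v_p). Step 3 — |x − y|_17 = 17^{-4} = 1/83521.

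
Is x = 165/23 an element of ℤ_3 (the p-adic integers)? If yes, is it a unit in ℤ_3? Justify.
x ∈ ℤ_3 but not a unit; v_3(x) = 1 > 0

ℤ_3 = {x ∈ ℚ_3 : v_3(x) ≥ 0} and ℤ_3^× = {x ∈ ℤ_3 : v_3(x) = 0}. Here v_3(165/23) = v_3(num) − v_3(den) = 1; compare against these criteria.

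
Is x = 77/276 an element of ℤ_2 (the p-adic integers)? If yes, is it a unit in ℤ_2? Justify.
x ∉ ℤ_2 (v_2(x) = -2 < 0)

ℤ_2 = {x ∈ ℚ_2 : v_2(x) ≥ 0} and ℤ_2^× = {x ∈ ℤ_2 : v_2(x) = 0}. Here v_2(77/276) = v_2(num) − v_2(den) = -2; compare against these criteria.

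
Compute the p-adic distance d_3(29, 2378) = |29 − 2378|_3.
d_3(29, 2378) = 1/81

Step 1 — x − y = 29 − 2378 = -2349. Step 2 — v_3(-2349) = 4 (factor: -2349 = −(3^4 · 29); the sign does not affect v_p). Step 3 — |x − y|_3 = 3^{-4} = 1/81.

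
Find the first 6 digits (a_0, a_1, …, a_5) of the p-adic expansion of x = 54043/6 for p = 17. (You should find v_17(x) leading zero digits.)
(a_0, …, a_5) = (0, 0, 0, 16, 2, 14)

v_17(54043/6) = 3, so a_0 = ... = a_2 = 0. Factor out: x = 17^3 · u with u = 11/6 a unit in ℤ_17. Expand u iteratively via a_{v+i} = u_i mod 17, u_{i+1} = (u_i − a_{v+i})/17:
  u_0 = 11/6;  a_3 = 16;  u_1 = (u_0 − 16)/17 = -5/6
  u_1 = -5/6;  a_4 = 2;  u_2 = (u_1 − 2)/17 = -1/6
  u_2 = -1/6;  a_5 = 14;  u_3 = (u_2 − 14)/17 = -5/6
Digits: (0, 0, 0, 16, 2, 14).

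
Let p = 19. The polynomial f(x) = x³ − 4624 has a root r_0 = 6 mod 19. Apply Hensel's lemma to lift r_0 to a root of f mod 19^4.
r_3 = 47525 (mod 130321)

Hensel: r_{i+1} = r_i − f(r_i)/f′(r_i) mod 19^{i+2}, where f′(x) = 3x². Iterate:
  r_0 = 6 (mod 19)
  r_1 = 234 (mod 361)
  r_2 = 6371 (mod 6859)
  r_3 = 47525 (mod 130321)
Final: r = 47525 with f(r) ≡ 0 mod 19^4.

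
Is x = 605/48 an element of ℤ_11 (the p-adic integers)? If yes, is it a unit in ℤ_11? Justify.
x ∈ ℤ_11 but not a unit; v_11(x) = 2 > 0

ℤ_11 = {x ∈ ℚ_11 : v_11(x) ≥ 0} and ℤ_11^× = {x ∈ ℤ_11 : v_11(x) = 0}. Here v_11(605/48) = v_11(num) − v_11(den) = 2; compare against these criteria.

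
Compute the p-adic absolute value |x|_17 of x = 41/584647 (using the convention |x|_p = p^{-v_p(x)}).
|41/584647|_17 = 83521

Step 1 — compute v_17(x) by factoring powers of 17 out of the numerator and denominator: v_17(41/584647) = -4. Step 2 — apply |x|_p = p^{-v_p(x)} = 17^{4} = 83521.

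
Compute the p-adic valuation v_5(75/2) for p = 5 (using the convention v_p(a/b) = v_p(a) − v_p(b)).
v_5(75/2) = 2

Factor powers of 5 from the numerator and denominator of the reduced fraction: 75 = 5^2 · 3 and 2 = 5^0 · 2. Apply v_p(a/b) = v_p(a) − v_p(b): v_5(75/2) = 2 − 0 = 2.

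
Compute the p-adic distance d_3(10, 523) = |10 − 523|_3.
d_3(10, 523) = 1/27

Step 1 — x − y = 10 − 523 = -513. Step 2 — v_3(-513) = 3 (factor: -513 = −(3^3 · 19); the sign does not affect v_p). Step 3 — |x − y|_3 = 3^{-3} = 1/27.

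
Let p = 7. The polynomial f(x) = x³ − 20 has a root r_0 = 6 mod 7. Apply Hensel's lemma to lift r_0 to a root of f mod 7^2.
r_1 = 6 (mod 49)

Hensel: r_{i+1} = r_i − f(r_i)/f′(r_i) mod 7^{i+2}, where f′(x) = 3x². Iterate:
  r_0 = 6 (mod 7)
  r_1 = 6 (mod 49)
Final: r = 6 with f(r) ≡ 0 mod 7^2.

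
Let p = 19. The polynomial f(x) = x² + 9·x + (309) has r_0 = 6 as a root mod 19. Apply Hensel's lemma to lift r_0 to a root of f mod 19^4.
r_3 = 30672 (mod 130321)

Hensel: r_{i+1} = r_i − f(r_i)·(f′(r_i))^{-1} mod 19^{i+2}, f′(x) = 2x + 9. Iterate:
  r_0 = 6 (mod 19)
  r_1 = 348 (mod 361)
  r_2 = 3236 (mod 6859)
  r_3 = 30672 (mod 130321)
Final: r = 30672 satisfies f(r) ≡ 0 mod 19^4.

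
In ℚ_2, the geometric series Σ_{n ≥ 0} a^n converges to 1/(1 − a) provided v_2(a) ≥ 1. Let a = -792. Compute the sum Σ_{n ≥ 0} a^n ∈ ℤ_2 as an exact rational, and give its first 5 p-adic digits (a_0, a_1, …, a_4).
Σ a^n = 1/(1 − a) = 1/793;  first 5 digits = (1, 0, 0, 1, 0)

v_2(a) = 3 ≥ 1, so the series converges in ℤ_2 to 1/(1 − a) = 1/(1 − (-792)) = 1/793. Expand this rational in ℤ_2: compute digits iteratively via d_i = x_i mod 2, x_{i+1} = (x_i − d_i)/2. The first 5 digits are (1, 0, 0, 1, 0).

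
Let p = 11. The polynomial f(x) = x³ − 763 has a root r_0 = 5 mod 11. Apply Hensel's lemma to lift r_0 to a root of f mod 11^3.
r_2 = 1259 (mod 1331)

Hensel: r_{i+1} = r_i − f(r_i)/f′(r_i) mod 11^{i+2}, where f′(x) = 3x². Iterate:
  r_0 = 5 (mod 11)
  r_1 = 49 (mod 121)
  r_2 = 1259 (mod 1331)
Final: r = 1259 with f(r) ≡ 0 mod 11^3.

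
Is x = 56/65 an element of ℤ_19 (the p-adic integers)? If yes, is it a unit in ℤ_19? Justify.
x ∈ ℤ_19^× (unit); v_19(x) = 0

ℤ_19 = {x ∈ ℚ_19 : v_19(x) ≥ 0} and ℤ_19^× = {x ∈ ℤ_19 : v_19(x) = 0}. Here v_19(56/65) = v_19(num) − v_19(den) = 0; compare against these criteria.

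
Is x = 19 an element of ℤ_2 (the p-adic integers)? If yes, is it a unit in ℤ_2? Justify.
x ∈ ℤ_2^× (unit); v_2(x) = 0

ℤ_2 = {x ∈ ℚ_2 : v_2(x) ≥ 0} and ℤ_2^× = {x ∈ ℤ_2 : v_2(x) = 0}. Here v_2(19) = v_2(num) − v_2(den) = 0; compare against these criteria.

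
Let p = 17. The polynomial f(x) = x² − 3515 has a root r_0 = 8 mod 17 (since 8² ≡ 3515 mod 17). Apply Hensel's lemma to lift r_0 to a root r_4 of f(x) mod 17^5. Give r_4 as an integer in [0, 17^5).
r_4 = 684955 (mod 1419857)

Hensel's recurrence: r_{i+1} = r_i − f(r_i)·(f′(r_i))^{-1} mod 17^{i+2}, with f′(x) = 2x. Iterate:
  r_0 = 8 (mod 17)
  r_1 = 25 (mod 289)
  r_2 = 2048 (mod 4913)
  r_3 = 16787 (mod 83521)
  r_4 = 684955 (mod 1419857)
Final: r_4 = 684955, and one checks f(r_4) ≡ 0 mod 17^5.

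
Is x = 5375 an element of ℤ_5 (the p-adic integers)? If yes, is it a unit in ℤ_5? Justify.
x ∈ ℤ_5 but not a unit; v_5(x) = 3 > 0

ℤ_5 = {x ∈ ℚ_5 : v_5(x) ≥ 0} and ℤ_5^× = {x ∈ ℤ_5 : v_5(x) = 0}. Here v_5(5375) = v_5(num) − v_5(den) = 3; compare against these criteria.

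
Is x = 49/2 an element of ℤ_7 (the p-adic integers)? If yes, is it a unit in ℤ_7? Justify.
x ∈ ℤ_7 but not a unit; v_7(x) = 2 > 0

ℤ_7 = {x ∈ ℚ_7 : v_7(x) ≥ 0} and ℤ_7^× = {x ∈ ℤ_7 : v_7(x) = 0}. Here v_7(49/2) = v_7(num) − v_7(den) = 2; compare against these criteria.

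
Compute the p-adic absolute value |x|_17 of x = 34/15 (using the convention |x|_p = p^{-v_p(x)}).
|34/15|_17 = 1/17

Step 1 — compute v_17(x) by factoring powers of 17 out of the numerator and denominator: v_17(34/15) = 1. Step 2 — apply |x|_p = p^{-v_p(x)} = 17^{-1} = 1/17.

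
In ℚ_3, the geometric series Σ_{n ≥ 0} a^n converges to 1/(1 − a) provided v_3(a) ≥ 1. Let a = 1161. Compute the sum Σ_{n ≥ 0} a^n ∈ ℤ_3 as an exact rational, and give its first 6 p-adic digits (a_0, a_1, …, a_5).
Σ a^n = 1/(1 − a) = -1/1160;  first 6 digits = (1, 0, 0, 1, 2, 1)

v_3(a) = 3 ≥ 1, so the series converges in ℤ_3 to 1/(1 − a) = 1/(1 − 1161) = -1/1160. Expand this rational in ℤ_3: compute digits iteratively via d_i = x_i mod 3, x_{i+1} = (x_i − d_i)/3. The first 6 digits are (1, 0, 0, 1, 2, 1).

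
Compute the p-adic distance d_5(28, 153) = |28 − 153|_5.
d_5(28, 153) = 1/125

Step 1 — x − y = 28 − 153 = -125. Step 2 — v_5(-125) = 3 (factor: -125 = −(5^3 · 1); the sign does not affect v_p). Step 3 — |x − y|_5 = 5^{-3} = 1/125.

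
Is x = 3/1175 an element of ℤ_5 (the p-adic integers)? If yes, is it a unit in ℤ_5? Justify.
x ∉ ℤ_5 (v_5(x) = -2 < 0)

ℤ_5 = {x ∈ ℚ_5 : v_5(x) ≥ 0} and ℤ_5^× = {x ∈ ℤ_5 : v_5(x) = 0}. Here v_5(3/1175) = v_5(num) − v_5(den) = -2; compare against these criteria.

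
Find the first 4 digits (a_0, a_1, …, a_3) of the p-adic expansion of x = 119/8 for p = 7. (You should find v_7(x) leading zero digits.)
(a_0, …, a_3) = (0, 3, 6, 0)

v_7(119/8) = 1, so a_0 = ... = a_0 = 0. Factor out: x = 7^1 · u with u = 17/8 a unit in ℤ_7. Expand u iteratively via a_{v+i} = u_i mod 7, u_{i+1} = (u_i − a_{v+i})/7:
  u_0 = 17/8;  a_1 = 3;  u_1 = (u_0 − 3)/7 = -1/8
  u_1 = -1/8;  a_2 = 6;  u_2 = (u_1 − 6)/7 = -7/8
  u_2 = -7/8;  a_3 = 0;  u_3 = (u_2 − 0)/7 = -1/8
Digits: (0, 3, 6, 0).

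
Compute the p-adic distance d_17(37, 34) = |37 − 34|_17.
d_17(37, 34) = 1

Step 1 — x − y = 37 − 34 = 3. Step 2 — v_17(3) = 0 (factor: 3 = (17^0 · 3); the sign does not affect v_p). Step 3 — |x − y|_17 = 17^{0} = 1.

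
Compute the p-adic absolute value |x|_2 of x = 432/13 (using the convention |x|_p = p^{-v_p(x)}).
|432/13|_2 = 1/16

Step 1 — compute v_2(x) by factoring powers of 2 out of the numerator and denominator: v_2(432/13) = 4. Step 2 — apply |x|_p = p^{-v_p(x)} = 2^{-4} = 1/16.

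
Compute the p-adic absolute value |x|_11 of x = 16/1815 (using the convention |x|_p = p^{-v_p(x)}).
|16/1815|_11 = 121

Step 1 — compute v_11(x) by factoring powers of 11 out of the numerator and denominator: v_11(16/1815) = -2. Step 2 — apply |x|_p = p^{-v_p(x)} = 11^{2} = 121.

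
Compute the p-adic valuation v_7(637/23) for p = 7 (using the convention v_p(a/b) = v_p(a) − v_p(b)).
v_7(637/23) = 2

Factor powers of 7 from the numerator and denominator of the reduced fraction: 637 = 7^2 · 13 and 23 = 7^0 · 23. Apply v_p(a/b) = v_p(a) − v_p(b): v_7(637/23) = 2 − 0 = 2.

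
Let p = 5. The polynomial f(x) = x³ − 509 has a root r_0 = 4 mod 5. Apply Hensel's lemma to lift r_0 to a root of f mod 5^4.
r_3 = 319 (mod 625)

Hensel: r_{i+1} = r_i − f(r_i)/f′(r_i) mod 5^{i+2}, where f′(x) = 3x². Iterate:
  r_0 = 4 (mod 5)
  r_1 = 19 (mod 25)
  r_2 = 69 (mod 125)
  r_3 = 319 (mod 625)
Final: r = 319 with f(r) ≡ 0 mod 5^4.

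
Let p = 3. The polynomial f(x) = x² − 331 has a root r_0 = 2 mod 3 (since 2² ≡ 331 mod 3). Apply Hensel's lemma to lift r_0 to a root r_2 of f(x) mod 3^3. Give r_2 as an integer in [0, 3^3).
r_2 = 14 (mod 27)

Hensel's recurrence: r_{i+1} = r_i − f(r_i)·(f′(r_i))^{-1} mod 3^{i+2}, with f′(x) = 2x. Iterate:
  r_0 = 2 (mod 3)
  r_1 = 5 (mod 9)
  r_2 = 14 (mod 27)
Final: r_2 = 14, and one checks f(r_2) ≡ 0 mod 3^3.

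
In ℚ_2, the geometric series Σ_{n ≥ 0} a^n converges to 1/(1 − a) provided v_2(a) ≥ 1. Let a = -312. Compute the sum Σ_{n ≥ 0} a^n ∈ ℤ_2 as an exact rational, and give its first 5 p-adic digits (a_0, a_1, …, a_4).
Σ a^n = 1/(1 − a) = 1/313;  first 5 digits = (1, 0, 0, 1, 0)

v_2(a) = 3 ≥ 1, so the series converges in ℤ_2 to 1/(1 − a) = 1/(1 − (-312)) = 1/313. Expand this rational in ℤ_2: compute digits iteratively via d_i = x_i mod 2, x_{i+1} = (x_i − d_i)/2. The first 5 digits are (1, 0, 0, 1, 0).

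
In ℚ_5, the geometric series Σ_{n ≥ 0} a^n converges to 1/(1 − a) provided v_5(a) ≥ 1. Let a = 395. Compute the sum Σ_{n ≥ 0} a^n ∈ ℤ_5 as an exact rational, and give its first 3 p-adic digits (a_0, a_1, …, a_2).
Σ a^n = 1/(1 − a) = -1/394;  first 3 digits = (1, 4, 1)

v_5(a) = 1 ≥ 1, so the series converges in ℤ_5 to 1/(1 − a) = 1/(1 − 395) = -1/394. Expand this rational in ℤ_5: compute digits iteratively via d_i = x_i mod 5, x_{i+1} = (x_i − d_i)/5. The first 3 digits are (1, 4, 1).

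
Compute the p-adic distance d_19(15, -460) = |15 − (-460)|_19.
d_19(15, -460) = 1/19

Step 1 — x − y = 15 − (-460) = 475. Step 2 — v_19(475) = 1 (factor: 475 = (19^1 · 25); the sign does not affect v_p). Step 3 — |x − y|_19 = 19^{-1} = 1/19.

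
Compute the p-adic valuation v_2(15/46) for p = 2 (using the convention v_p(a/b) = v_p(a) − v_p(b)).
v_2(15/46) = -1

Factor powers of 2 from the numerator and denominator of the reduced fraction: 15 = 2^0 · 15 and 46 = 2^1 · 23. Apply v_p(a/b) = v_p(a) − v_p(b): v_2(15/46) = 0 − 1 = -1.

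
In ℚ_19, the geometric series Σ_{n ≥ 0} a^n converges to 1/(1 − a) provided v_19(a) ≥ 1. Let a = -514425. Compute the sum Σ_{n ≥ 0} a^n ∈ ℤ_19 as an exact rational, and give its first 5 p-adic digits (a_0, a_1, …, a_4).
Σ a^n = 1/(1 − a) = 1/514426;  first 5 digits = (1, 0, 0, 1, 15)

v_19(a) = 3 ≥ 1, so the series converges in ℤ_19 to 1/(1 − a) = 1/(1 − (-514425)) = 1/514426. Expand this rational in ℤ_19: compute digits iteratively via d_i = x_i mod 19, x_{i+1} = (x_i − d_i)/19. The first 5 digits are (1, 0, 0, 1, 15).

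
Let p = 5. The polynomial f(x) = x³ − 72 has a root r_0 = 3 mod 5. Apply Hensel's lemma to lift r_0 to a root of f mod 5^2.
r_1 = 13 (mod 25)

Hensel: r_{i+1} = r_i − f(r_i)/f′(r_i) mod 5^{i+2}, where f′(x) = 3x². Iterate:
  r_0 = 3 (mod 5)
  r_1 = 13 (mod 25)
Final: r = 13 with f(r) ≡ 0 mod 5^2.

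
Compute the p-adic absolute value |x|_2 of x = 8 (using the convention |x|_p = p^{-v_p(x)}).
|8|_2 = 1/8

Step 1 — compute v_2(x) by factoring powers of 2 out of the numerator and denominator: v_2(8) = 3. Step 2 — apply |x|_p = p^{-v_p(x)} = 2^{-3} = 1/8.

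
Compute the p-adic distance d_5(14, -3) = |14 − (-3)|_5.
d_5(14, -3) = 1

Step 1 — x − y = 14 − (-3) = 17. Step 2 — v_5(17) = 0 (factor: 17 = (5^0 · 17); the sign does not affect v_p). Step 3 — |x − y|_5 = 5^{0} = 1.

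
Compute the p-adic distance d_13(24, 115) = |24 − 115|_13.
d_13(24, 115) = 1/13

Step 1 — x − y = 24 − 115 = -91. Step 2 — v_13(-91) = 1 (factor: -91 = −(13^1 · 7); the sign does not affect v_p). Step 3 — |x − y|_13 = 13^{-1} = 1/13.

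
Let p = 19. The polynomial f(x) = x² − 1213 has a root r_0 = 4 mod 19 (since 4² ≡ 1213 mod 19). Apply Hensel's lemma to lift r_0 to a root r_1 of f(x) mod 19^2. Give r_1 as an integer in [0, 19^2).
r_1 = 289 (mod 361)

Hensel's recurrence: r_{i+1} = r_i − f(r_i)·(f′(r_i))^{-1} mod 19^{i+2}, with f′(x) = 2x. Iterate:
  r_0 = 4 (mod 19)
  r_1 = 289 (mod 361)
Final: r_1 = 289, and one checks f(r_1) ≡ 0 mod 19^2.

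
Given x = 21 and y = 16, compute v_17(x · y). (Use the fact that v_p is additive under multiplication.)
v_17(336) = 0

v_p(x) = 0 (factor: 21 = 17^0 · 21); v_p(y) = 0 (factor: 16 = 17^0 · 16). Additivity: v_p(xy) = v_p(x) + v_p(y) = 0 + 0 = 0. (Direct check: xy = 336 = 17^0 · (336).)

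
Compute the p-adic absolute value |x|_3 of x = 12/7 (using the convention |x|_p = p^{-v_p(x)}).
|12/7|_3 = 1/3

Step 1 — compute v_3(x) by factoring powers of 3 out of the numerator and denominator: v_3(12/7) = 1. Step 2 — apply |x|_p = p^{-v_p(x)} = 3^{-1} = 1/3.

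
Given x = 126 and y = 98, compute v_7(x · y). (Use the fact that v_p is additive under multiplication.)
v_7(12348) = 3

v_p(x) = 1 (factor: 126 = 7^1 · 18); v_p(y) = 2 (factor: 98 = 7^2 · 2). Additivity: v_p(xy) = v_p(x) + v_p(y) = 1 + 2 = 3. (Direct check: xy = 12348 = 7^3 · (36).)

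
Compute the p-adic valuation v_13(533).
v_13(533) = 1

v_13(n) is the largest exponent k such that 13^k divides n. Factor out: 533 = 13^1 · 41. (Sign doesn't affect v_p.) So v_13(533) = 1.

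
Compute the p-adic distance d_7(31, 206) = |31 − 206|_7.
d_7(31, 206) = 1/7

Step 1 — x − y = 31 − 206 = -175. Step 2 — v_7(-175) = 1 (factor: -175 = −(7^1 · 25); the sign does not affect v_p). Step 3 — |x − y|_7 = 7^{-1} = 1/7.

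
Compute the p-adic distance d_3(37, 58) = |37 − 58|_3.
d_3(37, 58) = 1/3

Step 1 — x − y = 37 − 58 = -21. Step 2 — v_3(-21) = 1 (factor: -21 = −(3^1 · 7); the sign does not affect v_p). Step 3 — |x − y|_3 = 3^{-1} = 1/3.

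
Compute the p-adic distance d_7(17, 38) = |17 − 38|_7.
d_7(17, 38) = 1/7

Step 1 — x − y = 17 − 38 = -21. Step 2 — v_7(-21) = 1 (factor: -21 = −(7^1 · 3); the sign does not affect v_p). Step 3 — |x − y|_7 = 7^{-1} = 1/7.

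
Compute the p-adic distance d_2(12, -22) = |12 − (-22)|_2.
d_2(12, -22) = 1/2

Step 1 — x − y = 12 − (-22) = 34. Step 2 — v_2(34) = 1 (factor: 34 = (2^1 · 17); the sign does not affect v_p). Step 3 — |x − y|_2 = 2^{-1} = 1/2.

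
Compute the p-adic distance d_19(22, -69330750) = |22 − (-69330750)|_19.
d_19(22, -69330750) = 1/2476099

Step 1 — x − y = 22 − (-69330750) = 69330772. Step 2 — v_19(69330772) = 5 (factor: 69330772 = (19^5 · 28); the sign does not affect v_p). Step 3 — |x − y|_19 = 19^{-5} = 1/2476099.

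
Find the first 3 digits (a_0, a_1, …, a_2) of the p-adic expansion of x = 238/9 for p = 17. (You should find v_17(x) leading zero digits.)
(a_0, …, a_2) = (0, 11, 7)

v_17(238/9) = 1, so a_0 = ... = a_0 = 0. Factor out: x = 17^1 · u with u = 14/9 a unit in ℤ_17. Expand u iteratively via a_{v+i} = u_i mod 17, u_{i+1} = (u_i − a_{v+i})/17:
  u_0 = 14/9;  a_1 = 11;  u_1 = (u_0 − 11)/17 = -5/9
  u_1 = -5/9;  a_2 = 7;  u_2 = (u_1 − 7)/17 = -4/9
Digits: (0, 11, 7).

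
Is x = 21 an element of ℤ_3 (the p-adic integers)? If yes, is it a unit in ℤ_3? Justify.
x ∈ ℤ_3 but not a unit; v_3(x) = 1 > 0

ℤ_3 = {x ∈ ℚ_3 : v_3(x) ≥ 0} and ℤ_3^× = {x ∈ ℤ_3 : v_3(x) = 0}. Here v_3(21) = v_3(num) − v_3(den) = 1; compare against these criteria.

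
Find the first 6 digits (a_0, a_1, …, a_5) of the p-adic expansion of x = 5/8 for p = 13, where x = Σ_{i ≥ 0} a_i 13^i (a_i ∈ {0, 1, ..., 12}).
(a_0, …, a_5) = (12, 4, 11, 4, 11, 4)

v_13(5/8) = 0 (numerator and denominator both coprime to 13), so x ∈ ℤ_13^×. Compute digits iteratively via a_i = x_i mod 13, x_{i+1} = (x_i − a_i)/13, with x_0 = x:
  x_0 = 5/8;  a_0 = 12;  x_1 = (x_0 − 12)/13 = -7/8
  x_1 = -7/8;  a_1 = 4;  x_2 = (x_1 − 4)/13 = -3/8
  x_2 = -3/8;  a_2 = 11;  x_3 = (x_2 − 11)/13 = -7/8
  x_3 = -7/8;  a_3 = 4;  x_4 = (x_3 − 4)/13 = -3/8
  x_4 = -3/8;  a_4 = 11;  x_5 = (x_4 − 11)/13 = -7/8
  x_5 = -7/8;  a_5 = 4;  x_6 = (x_5 − 4)/13 = -3/8
Digits: (12, 4, 11, 4, 11, 4).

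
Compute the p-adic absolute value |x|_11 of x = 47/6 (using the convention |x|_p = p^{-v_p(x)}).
|47/6|_11 = 1

Step 1 — compute v_11(x) by factoring powers of 11 out of the numerator and denominator: v_11(47/6) = 0. Step 2 — apply |x|_p = p^{-v_p(x)} = 11^{0} = 1.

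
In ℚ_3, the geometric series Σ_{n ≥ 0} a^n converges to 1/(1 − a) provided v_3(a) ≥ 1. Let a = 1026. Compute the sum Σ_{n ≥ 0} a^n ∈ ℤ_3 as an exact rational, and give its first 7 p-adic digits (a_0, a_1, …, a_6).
Σ a^n = 1/(1 − a) = -1/1025;  first 7 digits = (1, 0, 0, 2, 0, 1, 2)

v_3(a) = 3 ≥ 1, so the series converges in ℤ_3 to 1/(1 − a) = 1/(1 − 1026) = -1/1025. Expand this rational in ℤ_3: compute digits iteratively via d_i = x_i mod 3, x_{i+1} = (x_i − d_i)/3. The first 7 digits are (1, 0, 0, 2, 0, 1, 2).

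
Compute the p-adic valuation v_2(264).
v_2(264) = 3

v_2(n) is the largest exponent k such that 2^k divides n. Factor out: 264 = 2^3 · 33. (Sign doesn't affect v_p.) So v_2(264) = 3.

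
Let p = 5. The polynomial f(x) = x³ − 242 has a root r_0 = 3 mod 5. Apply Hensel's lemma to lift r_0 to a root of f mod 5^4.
r_3 = 123 (mod 625)

Hensel: r_{i+1} = r_i − f(r_i)/f′(r_i) mod 5^{i+2}, where f′(x) = 3x². Iterate:
  r_0 = 3 (mod 5)
  r_1 = 23 (mod 25)
  r_2 = 123 (mod 125)
  r_3 = 123 (mod 625)
Final: r = 123 with f(r) ≡ 0 mod 5^4.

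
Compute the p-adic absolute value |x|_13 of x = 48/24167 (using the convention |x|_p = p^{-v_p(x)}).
|48/24167|_13 = 2197

Step 1 — compute v_13(x) by factoring powers of 13 out of the numerator and denominator: v_13(48/24167) = -3. Step 2 — apply |x|_p = p^{-v_p(x)} = 13^{3} = 2197.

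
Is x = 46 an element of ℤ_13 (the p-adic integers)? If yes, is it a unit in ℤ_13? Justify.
x ∈ ℤ_13^× (unit); v_13(x) = 0

ℤ_13 = {x ∈ ℚ_13 : v_13(x) ≥ 0} and ℤ_13^× = {x ∈ ℤ_13 : v_13(x) = 0}. Here v_13(46) = v_13(num) − v_13(den) = 0; compare against these criteria.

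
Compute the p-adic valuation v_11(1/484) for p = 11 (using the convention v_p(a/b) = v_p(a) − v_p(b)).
v_11(1/484) = -2

Factor powers of 11 from the numerator and denominator of the reduced fraction: 1 = 11^0 · 1 and 484 = 11^2 · 4. Apply v_p(a/b) = v_p(a) − v_p(b): v_11(1/484) = 0 − 2 = -2.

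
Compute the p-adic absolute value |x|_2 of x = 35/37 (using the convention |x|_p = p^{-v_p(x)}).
|35/37|_2 = 1

Step 1 — compute v_2(x) by factoring powers of 2 out of the numerator and denominator: v_2(35/37) = 0. Step 2 — apply |x|_p = p^{-v_p(x)} = 2^{0} = 1.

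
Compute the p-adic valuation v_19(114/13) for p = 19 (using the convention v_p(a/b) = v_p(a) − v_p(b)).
v_19(114/13) = 1

Factor powers of 19 from the numerator and denominator of the reduced fraction: 114 = 19^1 · 6 and 13 = 19^0 · 13. Apply v_p(a/b) = v_p(a) − v_p(b): v_19(114/13) = 1 − 0 = 1.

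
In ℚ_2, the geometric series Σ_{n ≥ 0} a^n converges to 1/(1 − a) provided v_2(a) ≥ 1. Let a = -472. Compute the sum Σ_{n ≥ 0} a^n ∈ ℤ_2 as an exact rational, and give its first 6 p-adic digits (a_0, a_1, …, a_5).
Σ a^n = 1/(1 − a) = 1/473;  first 6 digits = (1, 0, 0, 1, 0, 1)

v_2(a) = 3 ≥ 1, so the series converges in ℤ_2 to 1/(1 − a) = 1/(1 − (-472)) = 1/473. Expand this rational in ℤ_2: compute digits iteratively via d_i = x_i mod 2, x_{i+1} = (x_i − d_i)/2. The first 6 digits are (1, 0, 0, 1, 0, 1).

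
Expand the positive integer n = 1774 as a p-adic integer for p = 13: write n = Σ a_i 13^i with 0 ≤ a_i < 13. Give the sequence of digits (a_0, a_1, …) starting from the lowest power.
(a_0, a_1, …) = (6, 6, 10)

Repeated division by 13 gives the digits low-to-high: 1774 = 6 + 6·13^1 + 10·13^2. Digit sequence: (6, 6, 10).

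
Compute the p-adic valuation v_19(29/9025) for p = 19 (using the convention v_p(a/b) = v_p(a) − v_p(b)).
v_19(29/9025) = -2

Factor powers of 19 from the numerator and denominator of the reduced fraction: 29 = 19^0 · 29 and 9025 = 19^2 · 25. Apply v_p(a/b) = v_p(a) − v_p(b): v_19(29/9025) = 0 − 2 = -2.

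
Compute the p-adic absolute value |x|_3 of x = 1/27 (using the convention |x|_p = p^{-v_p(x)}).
|1/27|_3 = 27

Step 1 — compute v_3(x) by factoring powers of 3 out of the numerator and denominator: v_3(1/27) = -3. Step 2 — apply |x|_p = p^{-v_p(x)} = 3^{3} = 27.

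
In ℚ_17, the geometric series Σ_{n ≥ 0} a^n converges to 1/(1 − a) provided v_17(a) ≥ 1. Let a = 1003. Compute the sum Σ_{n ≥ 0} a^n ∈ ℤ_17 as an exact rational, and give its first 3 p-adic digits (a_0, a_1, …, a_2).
Σ a^n = 1/(1 − a) = -1/1002;  first 3 digits = (1, 8, 16)

v_17(a) = 1 ≥ 1, so the series converges in ℤ_17 to 1/(1 − a) = 1/(1 − 1003) = -1/1002. Expand this rational in ℤ_17: compute digits iteratively via d_i = x_i mod 17, x_{i+1} = (x_i − d_i)/17. The first 3 digits are (1, 8, 16).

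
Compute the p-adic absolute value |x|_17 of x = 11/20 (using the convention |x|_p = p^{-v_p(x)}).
|11/20|_17 = 1

Step 1 — compute v_17(x) by factoring powers of 17 out of the numerator and denominator: v_17(11/20) = 0. Step 2 — apply |x|_p = p^{-v_p(x)} = 17^{0} = 1.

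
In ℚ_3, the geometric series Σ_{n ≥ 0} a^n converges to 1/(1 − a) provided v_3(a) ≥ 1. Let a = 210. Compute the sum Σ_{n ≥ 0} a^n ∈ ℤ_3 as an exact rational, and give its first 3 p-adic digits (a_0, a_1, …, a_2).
Σ a^n = 1/(1 − a) = -1/209;  first 3 digits = (1, 1, 0)

v_3(a) = 1 ≥ 1, so the series converges in ℤ_3 to 1/(1 − a) = 1/(1 − 210) = -1/209. Expand this rational in ℤ_3: compute digits iteratively via d_i = x_i mod 3, x_{i+1} = (x_i − d_i)/3. The first 3 digits are (1, 1, 0).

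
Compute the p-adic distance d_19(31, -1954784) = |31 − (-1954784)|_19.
d_19(31, -1954784) = 1/130321

Step 1 — x − y = 31 − (-1954784) = 1954815. Step 2 — v_19(1954815) = 4 (factor: 1954815 = (19^4 · 15); the sign does not affect v_p). Step 3 — |x − y|_19 = 19^{-4} = 1/130321.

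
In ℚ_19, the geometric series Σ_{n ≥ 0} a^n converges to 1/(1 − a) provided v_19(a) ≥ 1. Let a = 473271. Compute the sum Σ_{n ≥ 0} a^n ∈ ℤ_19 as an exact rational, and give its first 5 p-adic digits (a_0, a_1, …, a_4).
Σ a^n = 1/(1 − a) = -1/473270;  first 5 digits = (1, 0, 0, 12, 3)

v_19(a) = 3 ≥ 1, so the series converges in ℤ_19 to 1/(1 − a) = 1/(1 − 473271) = -1/473270. Expand this rational in ℤ_19: compute digits iteratively via d_i = x_i mod 19, x_{i+1} = (x_i − d_i)/19. The first 5 digits are (1, 0, 0, 12, 3).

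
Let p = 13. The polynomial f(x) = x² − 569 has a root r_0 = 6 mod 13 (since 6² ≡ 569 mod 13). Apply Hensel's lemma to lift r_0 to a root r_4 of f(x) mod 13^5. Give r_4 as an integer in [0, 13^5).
r_4 = 149207 (mod 371293)

Hensel's recurrence: r_{i+1} = r_i − f(r_i)·(f′(r_i))^{-1} mod 13^{i+2}, with f′(x) = 2x. Iterate:
  r_0 = 6 (mod 13)
  r_1 = 149 (mod 169)
  r_2 = 2008 (mod 2197)
  r_3 = 6402 (mod 28561)
  r_4 = 149207 (mod 371293)
Final: r_4 = 149207, and one checks f(r_4) ≡ 0 mod 13^5.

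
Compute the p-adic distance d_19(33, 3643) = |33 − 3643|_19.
d_19(33, 3643) = 1/361

Step 1 — x − y = 33 − 3643 = -3610. Step 2 — v_19(-3610) = 2 (factor: -3610 = −(19^2 · 10); the sign does not affect v_p). Step 3 — |x − y|_19 = 19^{-2} = 1/361.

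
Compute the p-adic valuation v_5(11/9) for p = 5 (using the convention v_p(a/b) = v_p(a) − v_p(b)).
v_5(11/9) = 0

Factor powers of 5 from the numerator and denominator of the reduced fraction: 11 = 5^0 · 11 and 9 = 5^0 · 9. Apply v_p(a/b) = v_p(a) − v_p(b): v_5(11/9) = 0 − 0 = 0.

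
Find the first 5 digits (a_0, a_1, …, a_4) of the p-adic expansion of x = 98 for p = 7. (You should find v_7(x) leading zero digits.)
(a_0, …, a_4) = (0, 0, 2, 0, 0)

v_7(98) = 2, so a_0 = ... = a_1 = 0. Factor out: x = 7^2 · u with u = 2 a unit in ℤ_7. Expand u iteratively via a_{v+i} = u_i mod 7, u_{i+1} = (u_i − a_{v+i})/7:
  u_0 = 2;  a_2 = 2;  u_1 = (u_0 − 2)/7 = 0
  u_1 = 0;  a_3 = 0;  u_2 = (u_1 − 0)/7 = 0
  u_2 = 0;  a_4 = 0;  u_3 = (u_2 − 0)/7 = 0
Digits: (0, 0, 2, 0, 0).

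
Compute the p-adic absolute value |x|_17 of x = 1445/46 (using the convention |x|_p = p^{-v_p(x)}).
|1445/46|_17 = 1/289

Step 1 — compute v_17(x) by factoring powers of 17 out of the numerator and denominator: v_17(1445/46) = 2. Step 2 — apply |x|_p = p^{-v_p(x)} = 17^{-2} = 1/289.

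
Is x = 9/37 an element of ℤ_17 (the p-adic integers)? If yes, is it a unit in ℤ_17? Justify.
x ∈ ℤ_17^× (unit); v_17(x) = 0

ℤ_17 = {x ∈ ℚ_17 : v_17(x) ≥ 0} and ℤ_17^× = {x ∈ ℤ_17 : v_17(x) = 0}. Here v_17(9/37) = v_17(num) − v_17(den) = 0; compare against these criteria.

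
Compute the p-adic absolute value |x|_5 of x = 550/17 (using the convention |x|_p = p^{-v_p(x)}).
|550/17|_5 = 1/25

Step 1 — compute v_5(x) by factoring powers of 5 out of the numerator and denominator: v_5(550/17) = 2. Step 2 — apply |x|_p = p^{-v_p(x)} = 5^{-2} = 1/25.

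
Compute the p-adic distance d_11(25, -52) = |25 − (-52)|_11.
d_11(25, -52) = 1/11

Step 1 — x − y = 25 − (-52) = 77. Step 2 — v_11(77) = 1 (factor: 77 = (11^1 · 7); the sign does not affect v_p). Step 3 — |x − y|_11 = 11^{-1} = 1/11.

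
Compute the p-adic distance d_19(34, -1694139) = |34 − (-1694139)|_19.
d_19(34, -1694139) = 1/130321

Step 1 — x − y = 34 − (-1694139) = 1694173. Step 2 — v_19(1694173) = 4 (factor: 1694173 = (19^4 · 13); the sign does not affect v_p). Step 3 — |x − y|_19 = 19^{-4} = 1/130321.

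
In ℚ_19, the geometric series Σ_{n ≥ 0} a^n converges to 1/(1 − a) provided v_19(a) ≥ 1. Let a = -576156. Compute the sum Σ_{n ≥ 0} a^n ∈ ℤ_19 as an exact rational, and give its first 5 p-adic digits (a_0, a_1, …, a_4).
Σ a^n = 1/(1 − a) = 1/576157;  first 5 digits = (1, 0, 0, 11, 14)

v_19(a) = 3 ≥ 1, so the series converges in ℤ_19 to 1/(1 − a) = 1/(1 − (-576156)) = 1/576157. Expand this rational in ℤ_19: compute digits iteratively via d_i = x_i mod 19, x_{i+1} = (x_i − d_i)/19. The first 5 digits are (1, 0, 0, 11, 14).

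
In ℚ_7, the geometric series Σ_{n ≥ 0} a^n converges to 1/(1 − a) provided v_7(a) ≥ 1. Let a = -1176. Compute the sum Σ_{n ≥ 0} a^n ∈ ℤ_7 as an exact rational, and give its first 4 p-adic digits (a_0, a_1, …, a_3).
Σ a^n = 1/(1 − a) = 1/1177;  first 4 digits = (1, 0, 4, 3)

v_7(a) = 2 ≥ 1, so the series converges in ℤ_7 to 1/(1 − a) = 1/(1 − (-1176)) = 1/1177. Expand this rational in ℤ_7: compute digits iteratively via d_i = x_i mod 7, x_{i+1} = (x_i − d_i)/7. The first 4 digits are (1, 0, 4, 3).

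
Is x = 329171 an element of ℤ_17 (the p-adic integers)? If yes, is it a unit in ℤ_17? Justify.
x ∈ ℤ_17 but not a unit; v_17(x) = 3 > 0

ℤ_17 = {x ∈ ℚ_17 : v_17(x) ≥ 0} and ℤ_17^× = {x ∈ ℤ_17 : v_17(x) = 0}. Here v_17(329171) = v_17(num) − v_17(den) = 3; compare against these criteria.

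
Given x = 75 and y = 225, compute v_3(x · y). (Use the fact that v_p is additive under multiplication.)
v_3(16875) = 3

v_p(x) = 1 (factor: 75 = 3^1 · 25); v_p(y) = 2 (factor: 225 = 3^2 · 25). Additivity: v_p(xy) = v_p(x) + v_p(y) = 1 + 2 = 3. (Direct check: xy = 16875 = 3^3 · (625).)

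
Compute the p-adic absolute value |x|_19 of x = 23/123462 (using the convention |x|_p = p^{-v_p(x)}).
|23/123462|_19 = 6859

Step 1 — compute v_19(x) by factoring powers of 19 out of the numerator and denominator: v_19(23/123462) = -3. Step 2 — apply |x|_p = p^{-v_p(x)} = 19^{3} = 6859.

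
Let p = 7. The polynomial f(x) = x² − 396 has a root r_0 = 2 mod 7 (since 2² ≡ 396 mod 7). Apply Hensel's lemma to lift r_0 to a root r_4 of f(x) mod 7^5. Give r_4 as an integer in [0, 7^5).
r_4 = 14506 (mod 16807)

Hensel's recurrence: r_{i+1} = r_i − f(r_i)·(f′(r_i))^{-1} mod 7^{i+2}, with f′(x) = 2x. Iterate:
  r_0 = 2 (mod 7)
  r_1 = 2 (mod 49)
  r_2 = 100 (mod 343)
  r_3 = 100 (mod 2401)
  r_4 = 14506 (mod 16807)
Final: r_4 = 14506, and one checks f(r_4) ≡ 0 mod 7^5.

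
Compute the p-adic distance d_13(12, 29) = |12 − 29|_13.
d_13(12, 29) = 1

Step 1 — x − y = 12 − 29 = -17. Step 2 — v_13(-17) = 0 (factor: -17 = −(13^0 · 17); the sign does not affect v_p). Step 3 — |x − y|_13 = 13^{0} = 1.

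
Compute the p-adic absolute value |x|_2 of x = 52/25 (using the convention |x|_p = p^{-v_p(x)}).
|52/25|_2 = 1/4

Step 1 — compute v_2(x) by factoring powers of 2 out of the numerator and denominator: v_2(52/25) = 2. Step 2 — apply |x|_p = p^{-v_p(x)} = 2^{-2} = 1/4.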